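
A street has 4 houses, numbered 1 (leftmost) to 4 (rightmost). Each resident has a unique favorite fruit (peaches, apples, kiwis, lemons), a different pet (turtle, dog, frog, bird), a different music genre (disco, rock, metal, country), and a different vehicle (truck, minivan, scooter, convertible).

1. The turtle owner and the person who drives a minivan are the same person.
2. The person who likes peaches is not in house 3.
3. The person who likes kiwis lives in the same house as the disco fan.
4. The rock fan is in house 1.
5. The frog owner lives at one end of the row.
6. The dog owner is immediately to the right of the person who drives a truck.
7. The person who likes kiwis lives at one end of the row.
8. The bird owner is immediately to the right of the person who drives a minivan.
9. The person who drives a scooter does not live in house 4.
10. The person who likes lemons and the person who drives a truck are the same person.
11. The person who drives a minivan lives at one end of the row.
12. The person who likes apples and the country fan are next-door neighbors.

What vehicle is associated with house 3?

Clue 4: the rock fan is in house 1.
By clue 11, the person who drives a minivan is in house 1.
So house 4 gets convertible for vehicle.
Clue 1 places the turtle owner in house 1.
From clue 3, the person who likes kiwis must be in house 4.
The disco fan is in house 4 (clue 3).
From clue 8, the bird owner must be in house 2.
House 3 pet: only dog fits.
House 4's pet must be frog (nothing else left).
By clue 6, the person who drives a truck is in house 2.
Clue 10 places the person who likes lemons in house 2.
That leaves apples as the favorite fruit for house 3.
The only vehicle still possible for house 3 is scooter.
From clue 12, the country fan must be in house 2.
So house 1 gets peaches for favorite fruit.
House 3 music genre: only metal fits.
So: house 1 = peaches/turtle/rock/minivan, house 2 = lemons/bird/country/truck, house 3 = apples/dog/metal/scooter, house 4 = kiwis/frog/disco/convertible.

scooter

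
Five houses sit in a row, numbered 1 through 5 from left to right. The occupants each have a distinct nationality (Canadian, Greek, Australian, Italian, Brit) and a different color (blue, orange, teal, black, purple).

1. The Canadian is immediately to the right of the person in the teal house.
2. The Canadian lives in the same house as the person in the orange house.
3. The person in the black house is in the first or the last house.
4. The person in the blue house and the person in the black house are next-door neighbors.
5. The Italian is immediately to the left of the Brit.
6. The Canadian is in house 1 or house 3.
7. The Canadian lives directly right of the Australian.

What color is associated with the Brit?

black

Clue 6 places the Canadian in house 3.
Clue 7: the Australian is in house 2.
Clue 1 places the person in the teal house in house 2.
Clue 2: the person in the orange house is in house 3.
Clue 5 places the Italian in house 4.
Clue 5: the Brit is in house 5.
That leaves Greek as the nationality for house 1.
Clue 4: the person in the black house is in house 5.
That leaves purple as the color for house 1.
So house 4 gets blue for color.
So: house 1 = Greek/purple, house 2 = Australian/teal, house 3 = Canadian/orange, house 4 = Italian/blue, house 5 = Brit/black.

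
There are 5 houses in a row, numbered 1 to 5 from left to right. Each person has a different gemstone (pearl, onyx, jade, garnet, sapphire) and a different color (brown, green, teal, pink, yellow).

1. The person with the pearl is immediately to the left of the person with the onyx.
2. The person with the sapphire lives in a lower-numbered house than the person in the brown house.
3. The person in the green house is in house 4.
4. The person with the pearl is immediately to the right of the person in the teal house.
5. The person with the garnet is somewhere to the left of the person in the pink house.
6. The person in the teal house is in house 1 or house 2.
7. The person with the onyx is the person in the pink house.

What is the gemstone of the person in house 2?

By clue 3, the person in the green house is in house 4.
Clue 1: the person with the pearl is in house 2.
Clue 1: the person with the onyx is in house 3.
Clue 4: the person in the teal house is in house 1.
The person in the pink house is in house 3 (clue 7).
That leaves jade as the gemstone for house 5.
From clue 5, the person with the garnet must be in house 1.
So house 4 gets sapphire for gemstone.
The person in the brown house is in house 5 (clue 2).
House 2's color must be yellow (nothing else left).
So: house 1 = garnet/teal, house 2 = pearl/yellow, house 3 = onyx/pink, house 4 = sapphire/green, house 5 = jade/brown.

pearl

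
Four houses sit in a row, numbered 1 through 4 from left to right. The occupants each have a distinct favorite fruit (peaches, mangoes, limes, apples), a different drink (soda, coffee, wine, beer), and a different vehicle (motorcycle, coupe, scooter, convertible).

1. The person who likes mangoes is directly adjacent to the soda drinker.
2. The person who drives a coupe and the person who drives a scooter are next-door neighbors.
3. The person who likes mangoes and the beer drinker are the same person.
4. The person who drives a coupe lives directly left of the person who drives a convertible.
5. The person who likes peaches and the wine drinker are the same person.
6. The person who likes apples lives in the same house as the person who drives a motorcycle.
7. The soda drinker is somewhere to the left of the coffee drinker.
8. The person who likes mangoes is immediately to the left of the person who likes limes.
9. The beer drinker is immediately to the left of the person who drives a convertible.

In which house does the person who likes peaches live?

The person who likes limes is narrowed to house 2 or 3 or 4; consider each.
Placing it in house 2 and house 4 leads to a contradiction, so it's in house 3.
The person who likes mangoes is in house 2 (clue 8).
The beer drinker is in house 2 (clue 3).
From clue 9, the person who drives a convertible must be in house 3.
By clue 4, the person who drives a coupe is in house 2.
House 1 vehicle: only scooter fits.
House 4 vehicle: only motorcycle fits.
From clue 6, the person who likes apples must be in house 4.
That leaves peaches as the favorite fruit for house 1.
By clue 5, the wine drinker is in house 1.
House 4's drink must be coffee (nothing else left).
House 3 drink: only soda fits.
So: house 1 = peaches/wine/scooter, house 2 = mangoes/beer/coupe, house 3 = limes/soda/convertible, house 4 = apples/coffee/motorcycle.

1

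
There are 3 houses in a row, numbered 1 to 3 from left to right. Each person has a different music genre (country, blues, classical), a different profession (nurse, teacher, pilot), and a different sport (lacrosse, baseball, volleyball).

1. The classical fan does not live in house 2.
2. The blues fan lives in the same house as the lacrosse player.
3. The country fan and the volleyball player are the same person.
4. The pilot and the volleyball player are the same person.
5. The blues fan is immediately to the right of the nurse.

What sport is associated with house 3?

The blues fan is narrowed to house 2 or 3; consider each.
Placing it in house 3 leads to a contradiction, so it's in house 2.
Clue 2 places the lacrosse player in house 2.
The nurse is in house 1 (clue 5).
Clue 4 places the pilot in house 3.
The volleyball player is in house 3 (clue 4).
So house 2 gets teacher for profession.
House 1's sport must be baseball (nothing else left).
From clue 3, the country fan must be in house 3.
House 1's music genre must be classical (nothing else left).
So: house 1 = classical/nurse/baseball, house 2 = blues/teacher/lacrosse, house 3 = country/pilot/volleyball.

volleyball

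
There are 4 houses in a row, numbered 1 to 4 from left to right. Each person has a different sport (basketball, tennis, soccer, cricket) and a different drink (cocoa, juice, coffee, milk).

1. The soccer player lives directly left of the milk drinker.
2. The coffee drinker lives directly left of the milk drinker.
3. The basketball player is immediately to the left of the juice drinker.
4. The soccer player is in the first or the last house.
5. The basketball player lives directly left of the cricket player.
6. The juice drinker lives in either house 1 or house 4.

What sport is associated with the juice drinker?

cricket

Clue 4 places the soccer player in house 1.
From clue 6, the juice drinker must be in house 4.
The milk drinker is in house 2 (clue 1).
Clue 2: the coffee drinker is in house 1.
From clue 3, the basketball player must be in house 3.
Clue 5: the cricket player is in house 4.
That leaves tennis as the sport for house 2.
House 3 drink: only cocoa fits.
So: house 1 = soccer/coffee, house 2 = tennis/milk, house 3 = basketball/cocoa, house 4 = cricket/juice.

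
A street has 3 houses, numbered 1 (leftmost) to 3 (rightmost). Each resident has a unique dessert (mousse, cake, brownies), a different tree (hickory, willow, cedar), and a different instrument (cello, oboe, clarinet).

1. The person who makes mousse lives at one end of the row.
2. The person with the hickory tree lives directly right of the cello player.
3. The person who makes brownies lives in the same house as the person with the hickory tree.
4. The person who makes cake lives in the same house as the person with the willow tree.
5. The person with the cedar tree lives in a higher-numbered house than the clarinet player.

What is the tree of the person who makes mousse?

The only tree still possible for house 1 is willow.
That leaves oboe as the instrument for house 3.
Clue 4: the person who makes cake is in house 1.
The only dessert still possible for house 2 is brownies.
House 3's dessert must be mousse (nothing else left).
Clue 3 places the person with the hickory tree in house 2.
That leaves cedar as the tree for house 3.
Clue 2 places the cello player in house 1.
The only instrument still possible for house 2 is clarinet.
So: house 1 = cake/willow/cello, house 2 = brownies/hickory/clarinet, house 3 = mousse/cedar/oboe.

cedar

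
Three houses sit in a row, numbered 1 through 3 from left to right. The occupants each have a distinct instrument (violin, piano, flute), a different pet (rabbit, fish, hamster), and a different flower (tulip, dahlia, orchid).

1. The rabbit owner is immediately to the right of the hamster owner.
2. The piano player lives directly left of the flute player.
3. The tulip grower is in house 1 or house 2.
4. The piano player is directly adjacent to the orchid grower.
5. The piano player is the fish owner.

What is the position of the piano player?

1

The only pet still possible for house 3 is rabbit.
From clue 1, the hamster owner must be in house 2.
So house 1 gets fish for pet.
From clue 5, the piano player must be in house 1.
Clue 2: the flute player is in house 2.
Clue 4: the orchid grower is in house 2.
House 3 instrument: only violin fits.
House 3's flower must be dahlia (nothing else left).
That leaves tulip as the flower for house 1.
So: house 1 = piano/fish/tulip, house 2 = flute/hamster/orchid, house 3 = violin/rabbit/dahlia.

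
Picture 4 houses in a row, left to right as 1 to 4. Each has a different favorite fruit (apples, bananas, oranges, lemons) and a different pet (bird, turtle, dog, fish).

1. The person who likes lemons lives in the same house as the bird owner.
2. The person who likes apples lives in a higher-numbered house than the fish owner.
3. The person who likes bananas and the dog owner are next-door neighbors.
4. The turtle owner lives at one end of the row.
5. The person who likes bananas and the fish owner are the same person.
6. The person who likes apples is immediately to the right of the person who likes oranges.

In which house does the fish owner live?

2

The turtle owner is narrowed to house 1 or 4; consider each.
Placing it in house 1 leads to a contradiction, so it's in house 4.
House 4 favorite fruit: only apples fits.
Clue 6: the person who likes oranges is in house 3.
So house 3 gets dog for pet.
From clue 3, the person who likes bananas must be in house 2.
Clue 5: the fish owner is in house 2.
House 1 favorite fruit: only lemons fits.
House 1 pet: only bird fits.
So: house 1 = lemons/bird, house 2 = bananas/fish, house 3 = oranges/dog, house 4 = apples/turtle.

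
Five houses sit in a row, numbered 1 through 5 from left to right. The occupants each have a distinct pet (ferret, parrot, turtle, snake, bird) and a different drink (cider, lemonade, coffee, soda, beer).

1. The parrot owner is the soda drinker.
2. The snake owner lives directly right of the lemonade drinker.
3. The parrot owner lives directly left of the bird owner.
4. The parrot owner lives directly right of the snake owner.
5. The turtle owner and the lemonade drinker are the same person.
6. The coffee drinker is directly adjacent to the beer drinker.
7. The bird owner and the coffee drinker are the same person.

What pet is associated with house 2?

snake

The bird owner is narrowed to house 4 or 5; consider each.
Placing it in house 5 leads to a contradiction, so it's in house 4.
Clue 3 places the parrot owner in house 3.
By clue 4, the snake owner is in house 2.
Clue 7 places the coffee drinker in house 4.
House 5's pet must be ferret (nothing else left).
House 3 drink: only soda fits.
House 5's drink must be beer (nothing else left).
The lemonade drinker is in house 1 (clue 2).
The only pet still possible for house 1 is turtle.
So house 2 gets cider for drink.
So: house 1 = turtle/lemonade, house 2 = snake/cider, house 3 = parrot/soda, house 4 = bird/coffee, house 5 = ferret/beer.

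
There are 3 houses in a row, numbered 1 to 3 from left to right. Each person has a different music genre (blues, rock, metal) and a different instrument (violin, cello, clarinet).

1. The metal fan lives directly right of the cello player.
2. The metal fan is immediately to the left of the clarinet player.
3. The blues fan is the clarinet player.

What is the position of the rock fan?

By clue 2, the metal fan is in house 2.
The clarinet player is in house 3 (clue 2).
The blues fan is in house 3 (clue 3).
That leaves rock as the music genre for house 1.
Clue 1 places the cello player in house 1.
House 2 instrument: only violin fits.
So: house 1 = rock/cello, house 2 = metal/violin, house 3 = blues/clarinet.

1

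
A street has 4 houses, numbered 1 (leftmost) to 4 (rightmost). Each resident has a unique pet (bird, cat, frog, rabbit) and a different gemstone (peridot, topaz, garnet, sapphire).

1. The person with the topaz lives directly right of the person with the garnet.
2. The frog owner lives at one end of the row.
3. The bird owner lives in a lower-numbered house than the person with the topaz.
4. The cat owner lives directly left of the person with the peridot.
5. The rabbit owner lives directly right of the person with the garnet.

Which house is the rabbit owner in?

2

The frog owner is narrowed to house 1 or 4; consider each.
Placing it in house 1 leads to a contradiction, so it's in house 4.
The bird owner is narrowed to house 1 or 2; consider each.
Placing it in house 2 leads to a contradiction, so it's in house 1.
The cat owner is narrowed to house 2 or 3; consider each.
Placing it in house 2 leads to a contradiction, so it's in house 3.
Clue 4 places the person with the peridot in house 4.
House 2's pet must be rabbit (nothing else left).
Clue 5: the person with the garnet is in house 1.
By clue 1, the person with the topaz is in house 2.
That leaves sapphire as the gemstone for house 3.
So: house 1 = bird/garnet, house 2 = rabbit/topaz, house 3 = cat/sapphire, house 4 = frog/peridot.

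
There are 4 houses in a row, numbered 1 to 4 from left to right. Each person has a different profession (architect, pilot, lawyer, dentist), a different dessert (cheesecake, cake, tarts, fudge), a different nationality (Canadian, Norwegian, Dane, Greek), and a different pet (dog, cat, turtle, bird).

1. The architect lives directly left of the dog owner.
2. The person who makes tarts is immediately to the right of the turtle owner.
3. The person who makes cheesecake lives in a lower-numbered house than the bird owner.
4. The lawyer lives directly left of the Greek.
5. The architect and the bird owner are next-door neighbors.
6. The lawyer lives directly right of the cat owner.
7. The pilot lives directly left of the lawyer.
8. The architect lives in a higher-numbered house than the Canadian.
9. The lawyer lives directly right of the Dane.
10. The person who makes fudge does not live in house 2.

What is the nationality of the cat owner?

That leaves dentist as the profession for house 4.
House 1's profession must be pilot (nothing else left).
Clue 7 places the lawyer in house 2.
By clue 9, the Dane is in house 1.
House 3 profession: only architect fits.
Clue 1 places the dog owner in house 4.
By clue 4, the Greek is in house 3.
Clue 6 places the cat owner in house 1.
The only nationality still possible for house 2 is Canadian.
That leaves Norwegian as the nationality for house 4.
So house 2 gets bird for pet.
House 3's pet must be turtle (nothing else left).
By clue 2, the person who makes tarts is in house 4.
By clue 3, the person who makes cheesecake is in house 1.
House 2 dessert: only cake fits.
That leaves fudge as the dessert for house 3.
So: house 1 = pilot/cheesecake/Dane/cat, house 2 = lawyer/cake/Canadian/bird, house 3 = architect/fudge/Greek/turtle, house 4 = dentist/tarts/Norwegian/dog.

Dane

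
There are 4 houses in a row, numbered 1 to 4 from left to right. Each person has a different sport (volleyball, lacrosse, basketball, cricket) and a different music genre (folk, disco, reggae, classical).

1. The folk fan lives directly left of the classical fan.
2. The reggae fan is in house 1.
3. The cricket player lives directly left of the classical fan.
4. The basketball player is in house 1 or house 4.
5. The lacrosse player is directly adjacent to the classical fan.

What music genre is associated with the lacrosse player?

disco

By clue 2, the reggae fan is in house 1.
The basketball player is narrowed to house 1 or 4; consider each.
Placing it in house 4 leads to a contradiction, so it's in house 1.
The cricket player is narrowed to house 2 or 3; consider each.
Placing it in house 3 leads to a contradiction, so it's in house 2.
Clue 3 places the classical fan in house 3.
The only sport still possible for house 3 is volleyball.
The only sport still possible for house 4 is lacrosse.
House 4 music genre: only disco fits.
So house 2 gets folk for music genre.
So: house 1 = basketball/reggae, house 2 = cricket/folk, house 3 = volleyball/classical, house 4 = lacrosse/disco.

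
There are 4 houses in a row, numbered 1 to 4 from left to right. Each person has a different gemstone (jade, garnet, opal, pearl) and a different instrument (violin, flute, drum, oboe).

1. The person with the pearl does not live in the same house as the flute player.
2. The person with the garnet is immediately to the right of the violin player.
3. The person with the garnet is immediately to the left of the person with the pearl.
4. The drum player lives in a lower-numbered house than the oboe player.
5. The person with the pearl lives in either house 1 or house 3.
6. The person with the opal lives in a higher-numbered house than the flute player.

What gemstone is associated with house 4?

The person with the pearl is in house 3 (clue 5).
The only gemstone still possible for house 1 is jade.
So house 4 gets opal for gemstone.
So house 4 gets oboe for instrument.
The violin player is in house 1 (clue 2).
House 2 gemstone: only garnet fits.
That leaves flute as the instrument for house 2.
So house 3 gets drum for instrument.
So: house 1 = jade/violin, house 2 = garnet/flute, house 3 = pearl/drum, house 4 = opal/oboe.

opal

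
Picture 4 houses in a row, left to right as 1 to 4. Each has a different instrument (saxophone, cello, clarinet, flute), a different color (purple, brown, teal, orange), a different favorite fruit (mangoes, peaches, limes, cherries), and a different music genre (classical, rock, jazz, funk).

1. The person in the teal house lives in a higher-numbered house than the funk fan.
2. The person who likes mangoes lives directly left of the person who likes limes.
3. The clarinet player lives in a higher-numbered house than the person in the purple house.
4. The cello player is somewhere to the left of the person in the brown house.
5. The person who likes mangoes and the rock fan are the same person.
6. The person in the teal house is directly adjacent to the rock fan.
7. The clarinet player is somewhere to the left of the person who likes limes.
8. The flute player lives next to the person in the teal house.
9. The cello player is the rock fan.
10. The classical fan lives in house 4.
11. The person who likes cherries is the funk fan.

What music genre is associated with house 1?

From clue 10, the classical fan must be in house 4.
The cello player is narrowed to house 2 or 3; consider each.
Placing it in house 2 leads to a contradiction, so it's in house 3.
Clue 4: the person in the brown house is in house 4.
By clue 9, the rock fan is in house 3.
The only instrument still possible for house 2 is clarinet.
Clue 3 places the person in the purple house in house 1.
The person who likes mangoes is in house 3 (clue 5).
The person in the teal house is in house 2 (clue 6).
By clue 8, the flute player is in house 1.
House 4's instrument must be saxophone (nothing else left).
House 3's color must be orange (nothing else left).
So house 4 gets limes for favorite fruit.
Clue 1: the funk fan is in house 1.
The person who likes cherries is in house 1 (clue 11).
House 2's favorite fruit must be peaches (nothing else left).
House 2 music genre: only jazz fits.
So: house 1 = flute/purple/cherries/funk, house 2 = clarinet/teal/peaches/jazz, house 3 = cello/orange/mangoes/rock, house 4 = saxophone/brown/limes/classical.

funk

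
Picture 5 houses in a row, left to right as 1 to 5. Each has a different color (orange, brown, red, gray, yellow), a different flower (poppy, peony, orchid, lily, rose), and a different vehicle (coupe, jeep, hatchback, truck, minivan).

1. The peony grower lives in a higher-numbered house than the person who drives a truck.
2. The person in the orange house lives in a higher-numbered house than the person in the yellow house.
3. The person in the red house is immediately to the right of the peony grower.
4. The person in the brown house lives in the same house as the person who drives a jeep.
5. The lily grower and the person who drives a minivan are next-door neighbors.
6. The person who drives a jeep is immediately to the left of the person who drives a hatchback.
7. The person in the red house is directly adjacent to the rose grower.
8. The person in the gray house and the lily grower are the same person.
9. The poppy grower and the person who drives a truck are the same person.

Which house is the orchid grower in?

3

The person in the red house is narrowed to house 3 or 4 or 5; consider each.
Placing it in house 4 and house 5 leads to a contradiction, so it's in house 3.
Clue 3: the peony grower is in house 2.
That leaves rose as the flower for house 4.
By clue 1, the person who drives a truck is in house 1.
From clue 9, the poppy grower must be in house 1.
House 3 flower: only orchid fits.
House 5's flower must be lily (nothing else left).
The person who drives a minivan is in house 4 (clue 5).
By clue 8, the person in the gray house is in house 5.
So house 1 gets yellow for color.
Clue 4: the person in the brown house is in house 2.
Clue 6: the person who drives a hatchback is in house 3.
The only color still possible for house 4 is orange.
House 2's vehicle must be jeep (nothing else left).
The only vehicle still possible for house 5 is coupe.
So: house 1 = yellow/poppy/truck, house 2 = brown/peony/jeep, house 3 = red/orchid/hatchback, house 4 = orange/rose/minivan, house 5 = gray/lily/coupe.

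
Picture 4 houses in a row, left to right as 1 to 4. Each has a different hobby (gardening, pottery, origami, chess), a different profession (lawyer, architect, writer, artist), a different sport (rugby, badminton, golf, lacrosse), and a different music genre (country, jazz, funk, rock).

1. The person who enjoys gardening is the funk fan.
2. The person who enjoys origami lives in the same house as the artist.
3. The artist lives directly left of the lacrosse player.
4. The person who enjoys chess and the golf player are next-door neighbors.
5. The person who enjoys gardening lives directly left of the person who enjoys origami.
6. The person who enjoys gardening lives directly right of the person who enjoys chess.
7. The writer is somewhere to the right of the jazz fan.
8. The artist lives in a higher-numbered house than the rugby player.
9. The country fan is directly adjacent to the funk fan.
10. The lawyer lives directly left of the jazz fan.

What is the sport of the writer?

The person who enjoys gardening is in house 2 (clue 5).
Clue 5 places the person who enjoys origami in house 3.
From clue 6, the person who enjoys chess must be in house 1.
That leaves pottery as the hobby for house 4.
From clue 1, the funk fan must be in house 2.
The artist is in house 3 (clue 2).
From clue 3, the lacrosse player must be in house 4.
Clue 4: the golf player is in house 2.
House 3's sport must be badminton (nothing else left).
So house 4 gets rock for music genre.
By clue 10, the lawyer is in house 2.
House 1 profession: only architect fits.
The only profession still possible for house 4 is writer.
That leaves rugby as the sport for house 1.
House 1's music genre must be country (nothing else left).
House 3 music genre: only jazz fits.
So: house 1 = chess/architect/rugby/country, house 2 = gardening/lawyer/golf/funk, house 3 = origami/artist/badminton/jazz, house 4 = pottery/writer/lacrosse/rock.

lacrosse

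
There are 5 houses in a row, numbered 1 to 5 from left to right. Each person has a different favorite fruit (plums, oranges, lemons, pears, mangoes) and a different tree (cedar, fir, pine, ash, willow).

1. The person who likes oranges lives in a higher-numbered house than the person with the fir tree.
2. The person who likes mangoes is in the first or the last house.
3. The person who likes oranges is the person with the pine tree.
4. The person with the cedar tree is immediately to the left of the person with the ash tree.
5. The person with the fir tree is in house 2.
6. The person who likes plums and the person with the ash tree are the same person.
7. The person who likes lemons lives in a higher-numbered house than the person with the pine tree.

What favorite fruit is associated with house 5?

plums

From clue 5, the person with the fir tree must be in house 2.
So house 2 gets pears for favorite fruit.
That leaves oranges as the favorite fruit for house 3.
House 1 tree: only willow fits.
The only tree still possible for house 5 is ash.
The person with the pine tree is in house 3 (clue 3).
By clue 4, the person with the cedar tree is in house 4.
Clue 6 places the person who likes plums in house 5.
So house 1 gets mangoes for favorite fruit.
The only favorite fruit still possible for house 4 is lemons.
So: house 1 = mangoes/willow, house 2 = pears/fir, house 3 = oranges/pine, house 4 = lemons/cedar, house 5 = plums/ash.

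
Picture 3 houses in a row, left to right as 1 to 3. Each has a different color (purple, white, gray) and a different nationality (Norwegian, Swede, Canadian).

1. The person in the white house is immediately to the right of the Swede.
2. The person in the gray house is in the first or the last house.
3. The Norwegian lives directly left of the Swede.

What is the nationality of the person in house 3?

Clue 3: the Norwegian is in house 1.
From clue 3, the Swede must be in house 2.
That leaves Canadian as the nationality for house 3.
From clue 1, the person in the white house must be in house 3.
House 1 color: only gray fits.
The only color still possible for house 2 is purple.
So: house 1 = gray/Norwegian, house 2 = purple/Swede, house 3 = white/Canadian.

Canadian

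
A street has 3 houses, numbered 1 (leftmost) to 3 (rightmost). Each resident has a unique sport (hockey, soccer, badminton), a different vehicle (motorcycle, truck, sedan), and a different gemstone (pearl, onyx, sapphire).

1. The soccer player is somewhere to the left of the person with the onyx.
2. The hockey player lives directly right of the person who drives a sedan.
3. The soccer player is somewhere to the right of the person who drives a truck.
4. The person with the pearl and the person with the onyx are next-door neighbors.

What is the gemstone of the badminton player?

sapphire

From clue 3, the soccer player must be in house 2.
Clue 3 places the person who drives a truck in house 1.
So house 1 gets badminton for sport.
The only sport still possible for house 3 is hockey.
That leaves sedan as the vehicle for house 2.
So house 3 gets motorcycle for vehicle.
The person with the onyx is in house 3 (clue 1).
Clue 4: the person with the pearl is in house 2.
That leaves sapphire as the gemstone for house 1.
So: house 1 = badminton/truck/sapphire, house 2 = soccer/sedan/pearl, house 3 = hockey/motorcycle/onyx.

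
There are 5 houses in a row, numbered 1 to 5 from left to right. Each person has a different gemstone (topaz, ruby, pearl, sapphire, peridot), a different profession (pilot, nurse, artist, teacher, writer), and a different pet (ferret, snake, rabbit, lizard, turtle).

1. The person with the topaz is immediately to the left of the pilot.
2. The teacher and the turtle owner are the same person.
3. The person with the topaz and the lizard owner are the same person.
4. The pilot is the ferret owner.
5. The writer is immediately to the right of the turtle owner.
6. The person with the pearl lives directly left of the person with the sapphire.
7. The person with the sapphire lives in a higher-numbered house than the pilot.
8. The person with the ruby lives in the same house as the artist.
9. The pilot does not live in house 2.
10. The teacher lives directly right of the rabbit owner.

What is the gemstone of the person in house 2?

The only pet still possible for house 5 is snake.
That leaves rabbit as the pet for house 1.
The teacher is in house 2 (clue 10).
The turtle owner is in house 2 (clue 2).
Clue 5: the writer is in house 3.
The only pet still possible for house 4 is ferret.
By clue 1, the person with the topaz is in house 3.
The person with the sapphire is in house 5 (clue 7).
House 2 gemstone: only peridot fits.
The only gemstone still possible for house 4 is pearl.
House 4 profession: only pilot fits.
House 3 pet: only lizard fits.
Clue 8: the artist is in house 1.
So house 1 gets ruby for gemstone.
House 5's profession must be nurse (nothing else left).
So: house 1 = ruby/artist/rabbit, house 2 = peridot/teacher/turtle, house 3 = topaz/writer/lizard, house 4 = pearl/pilot/ferret, house 5 = sapphire/nurse/snake.

peridot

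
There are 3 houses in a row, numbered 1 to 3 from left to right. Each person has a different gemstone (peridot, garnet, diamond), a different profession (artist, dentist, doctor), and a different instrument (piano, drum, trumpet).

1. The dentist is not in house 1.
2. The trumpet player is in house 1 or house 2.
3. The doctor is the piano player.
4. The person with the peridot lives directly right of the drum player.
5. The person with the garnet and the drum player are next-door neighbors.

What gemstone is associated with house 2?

That leaves piano as the instrument for house 3.
Clue 3: the doctor is in house 3.
House 1 profession: only artist fits.
So house 2 gets dentist for profession.
The person with the peridot is narrowed to house 2 or 3; consider each.
Placing it in house 2 leads to a contradiction, so it's in house 3.
Clue 4: the drum player is in house 2.
So house 1 gets garnet for gemstone.
The only gemstone still possible for house 2 is diamond.
That leaves trumpet as the instrument for house 1.
So: house 1 = garnet/artist/trumpet, house 2 = diamond/dentist/drum, house 3 = peridot/doctor/piano.

diamond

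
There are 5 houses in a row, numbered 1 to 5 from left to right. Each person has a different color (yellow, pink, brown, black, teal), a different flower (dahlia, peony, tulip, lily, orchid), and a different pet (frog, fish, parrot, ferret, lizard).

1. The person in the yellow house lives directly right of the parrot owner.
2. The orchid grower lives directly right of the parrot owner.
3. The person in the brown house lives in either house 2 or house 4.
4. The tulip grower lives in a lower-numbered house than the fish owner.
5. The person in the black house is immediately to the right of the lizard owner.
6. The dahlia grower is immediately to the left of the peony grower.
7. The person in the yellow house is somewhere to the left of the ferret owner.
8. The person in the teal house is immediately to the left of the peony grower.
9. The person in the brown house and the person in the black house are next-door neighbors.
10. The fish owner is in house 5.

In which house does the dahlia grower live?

3

Clue 10 places the fish owner in house 5.
The person in the black house is narrowed to house 3 or 5; consider each.
Placing it in house 3 leads to a contradiction, so it's in house 5.
Clue 5 places the lizard owner in house 4.
Clue 9 places the person in the brown house in house 4.
Clue 7: the person in the yellow house is in house 2.
House 5's flower must be lily (nothing else left).
House 3's pet must be ferret (nothing else left).
Clue 1 places the parrot owner in house 1.
Clue 2 places the orchid grower in house 2.
That leaves frog as the pet for house 2.
By clue 6, the dahlia grower is in house 3.
By clue 8, the person in the teal house is in house 3.
House 1 color: only pink fits.
House 1's flower must be tulip (nothing else left).
So house 4 gets peony for flower.
So: house 1 = pink/tulip/parrot, house 2 = yellow/orchid/frog, house 3 = teal/dahlia/ferret, house 4 = brown/peony/lizard, house 5 = black/lily/fish.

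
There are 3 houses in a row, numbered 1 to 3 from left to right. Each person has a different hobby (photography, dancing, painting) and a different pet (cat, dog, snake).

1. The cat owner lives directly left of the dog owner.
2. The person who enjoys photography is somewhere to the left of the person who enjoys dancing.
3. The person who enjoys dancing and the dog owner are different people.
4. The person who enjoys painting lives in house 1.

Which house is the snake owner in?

3

From clue 4, the person who enjoys painting must be in house 1.
The only hobby still possible for house 3 is dancing.
Clue 3: the dog owner is in house 2.
House 2 hobby: only photography fits.
House 3 pet: only snake fits.
House 1 pet: only cat fits.
So: house 1 = painting/cat, house 2 = photography/dog, house 3 = dancing/snake.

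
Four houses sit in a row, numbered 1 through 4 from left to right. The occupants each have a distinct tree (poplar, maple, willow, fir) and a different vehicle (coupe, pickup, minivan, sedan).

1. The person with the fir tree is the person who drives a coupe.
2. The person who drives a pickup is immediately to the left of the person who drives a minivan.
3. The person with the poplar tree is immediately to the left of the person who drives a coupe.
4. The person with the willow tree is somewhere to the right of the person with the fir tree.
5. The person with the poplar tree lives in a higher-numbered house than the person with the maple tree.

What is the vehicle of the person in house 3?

So house 4 gets willow for tree.
Clue 3 places the person with the poplar tree in house 2.
The person who drives a coupe is in house 3 (clue 3).
The person with the maple tree is in house 1 (clue 5).
The only tree still possible for house 3 is fir.
Clue 2: the person who drives a pickup is in house 1.
By clue 2, the person who drives a minivan is in house 2.
So house 4 gets sedan for vehicle.
So: house 1 = maple/pickup, house 2 = poplar/minivan, house 3 = fir/coupe, house 4 = willow/sedan.

coupe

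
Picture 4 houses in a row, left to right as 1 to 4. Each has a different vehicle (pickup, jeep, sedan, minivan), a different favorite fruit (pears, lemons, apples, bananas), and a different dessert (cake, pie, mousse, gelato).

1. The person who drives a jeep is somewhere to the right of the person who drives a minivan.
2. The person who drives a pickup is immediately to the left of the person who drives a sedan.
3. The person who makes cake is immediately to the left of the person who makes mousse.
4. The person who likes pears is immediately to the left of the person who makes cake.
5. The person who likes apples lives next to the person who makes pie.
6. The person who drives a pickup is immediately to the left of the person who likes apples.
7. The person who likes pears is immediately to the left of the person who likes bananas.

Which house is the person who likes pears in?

1

The person who likes bananas is narrowed to house 2 or 3; consider each.
Placing it in house 3 leads to a contradiction, so it's in house 2.
Clue 7 places the person who likes pears in house 1.
The person who makes cake is in house 2 (clue 4).
So house 1 gets minivan for vehicle.
House 1 dessert: only gelato fits.
Clue 3 places the person who makes mousse in house 3.
So house 4 gets pie for dessert.
From clue 5, the person who likes apples must be in house 3.
Clue 6 places the person who drives a pickup in house 2.
The only favorite fruit still possible for house 4 is lemons.
Clue 2: the person who drives a sedan is in house 3.
So house 4 gets jeep for vehicle.
So: house 1 = minivan/pears/gelato, house 2 = pickup/bananas/cake, house 3 = sedan/apples/mousse, house 4 = jeep/lemons/pie.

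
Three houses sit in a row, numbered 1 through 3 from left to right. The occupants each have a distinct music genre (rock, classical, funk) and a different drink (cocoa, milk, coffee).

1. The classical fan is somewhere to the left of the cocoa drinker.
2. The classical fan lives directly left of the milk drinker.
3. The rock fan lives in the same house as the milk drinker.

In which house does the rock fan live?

So house 1 gets coffee for drink.
The classical fan is narrowed to house 1 or 2; consider each.
Placing it in house 2 leads to a contradiction, so it's in house 1.
From clue 2, the milk drinker must be in house 2.
The rock fan is in house 2 (clue 3).
So house 3 gets funk for music genre.
House 3's drink must be cocoa (nothing else left).
So: house 1 = classical/coffee, house 2 = rock/milk, house 3 = funk/cocoa.

2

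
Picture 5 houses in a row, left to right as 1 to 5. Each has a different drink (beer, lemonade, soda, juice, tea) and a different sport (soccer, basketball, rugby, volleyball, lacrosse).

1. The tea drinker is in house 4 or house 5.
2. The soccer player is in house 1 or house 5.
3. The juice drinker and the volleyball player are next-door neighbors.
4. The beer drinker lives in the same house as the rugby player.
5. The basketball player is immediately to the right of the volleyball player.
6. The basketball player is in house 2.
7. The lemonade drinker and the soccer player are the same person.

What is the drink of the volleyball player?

soda

The basketball player is in house 2 (clue 6).
By clue 5, the volleyball player is in house 1.
By clue 3, the juice drinker is in house 2.
Clue 7 places the lemonade drinker in house 5.
That leaves soda as the drink for house 1.
The only drink still possible for house 3 is beer.
House 4's drink must be tea (nothing else left).
So house 5 gets soccer for sport.
The rugby player is in house 3 (clue 4).
The only sport still possible for house 4 is lacrosse.
So: house 1 = soda/volleyball, house 2 = juice/basketball, house 3 = beer/rugby, house 4 = tea/lacrosse, house 5 = lemonade/soccer.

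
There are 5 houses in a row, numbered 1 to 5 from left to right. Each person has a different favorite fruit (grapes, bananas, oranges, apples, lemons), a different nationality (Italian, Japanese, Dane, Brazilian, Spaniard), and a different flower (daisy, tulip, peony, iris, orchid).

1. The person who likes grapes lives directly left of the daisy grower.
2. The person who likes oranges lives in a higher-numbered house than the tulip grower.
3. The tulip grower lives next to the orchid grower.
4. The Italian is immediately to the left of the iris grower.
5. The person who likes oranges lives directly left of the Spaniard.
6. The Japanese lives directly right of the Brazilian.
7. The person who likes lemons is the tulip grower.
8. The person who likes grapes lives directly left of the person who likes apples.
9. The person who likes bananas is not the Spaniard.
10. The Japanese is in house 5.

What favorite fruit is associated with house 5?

bananas

Clue 10 places the Japanese in house 5.
From clue 6, the Brazilian must be in house 4.
House 3 nationality: only Spaniard fits.
Clue 5 places the person who likes oranges in house 2.
That leaves lemons as the favorite fruit for house 1.
From clue 2, the tulip grower must be in house 1.
By clue 3, the orchid grower is in house 2.
House 3 favorite fruit: only grapes fits.
From clue 1, the daisy grower must be in house 4.
Clue 4 places the Italian in house 2.
From clue 8, the person who likes apples must be in house 4.
House 5 favorite fruit: only bananas fits.
House 1 nationality: only Dane fits.
So house 3 gets iris for flower.
So house 5 gets peony for flower.
So: house 1 = lemons/Dane/tulip, house 2 = oranges/Italian/orchid, house 3 = grapes/Spaniard/iris, house 4 = apples/Brazilian/daisy, house 5 = bananas/Japanese/peony.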